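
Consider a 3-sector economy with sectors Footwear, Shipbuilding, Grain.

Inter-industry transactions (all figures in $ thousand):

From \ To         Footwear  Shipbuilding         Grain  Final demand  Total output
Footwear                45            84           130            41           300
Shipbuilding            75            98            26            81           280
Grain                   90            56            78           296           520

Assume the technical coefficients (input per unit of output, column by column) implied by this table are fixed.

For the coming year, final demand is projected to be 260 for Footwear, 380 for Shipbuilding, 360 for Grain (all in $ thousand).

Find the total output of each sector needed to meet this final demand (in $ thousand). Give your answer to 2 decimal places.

Technical coefficients a_ij = z_ij / X_j:
  a_FF = 45/300 = 0.15, a_SF = 75/300 = 0.25, a_GF = 90/300 = 0.30
  a_FS = 84/280 = 0.30, a_SS = 98/280 = 0.35, a_GS = 56/280 = 0.20
  a_FG = 130/520 = 0.25, a_SG = 26/520 = 0.05, a_GG = 78/520 = 0.15
I − A =
  [   0.85    -0.30    -0.25]
  [  -0.25     0.65    -0.05]
  [  -0.30    -0.20     0.85]
Cofactors of I−A, C_ij = (−1)^(i+j)·(minor ij) (rows/columns in the sector order above):
  C_11 = (0.65)(0.85) − (-0.05)(-0.20) = 0.5425
  C_12 = −[(-0.25)(0.85) − (-0.05)(-0.30)] = 0.2275
  C_13 = (-0.25)(-0.20) − (0.65)(-0.30) = 0.2450
  C_21 = −[(-0.30)(0.85) − (-0.25)(-0.20)] = 0.3050
  C_22 = (0.85)(0.85) − (-0.25)(-0.30) = 0.6475
  C_23 = −[(0.85)(-0.20) − (-0.30)(-0.30)] = 0.2600
  C_31 = (-0.30)(-0.05) − (-0.25)(0.65) = 0.1775
  C_32 = −[(0.85)(-0.05) − (-0.25)(-0.25)] = 0.1050
  C_33 = (0.85)(0.65) − (-0.30)(-0.25) = 0.4775
det(I−A) = Σ_j (I−A)_1j·C_1j = (0.85)(0.5425) + (-0.30)(0.2275) + (-0.25)(0.2450) = 0.331625
adj(I−A) = Cᵀ =
  [ 0.5425   0.3050   0.1775]
  [ 0.2275   0.6475   0.1050]
  [ 0.2450   0.2600   0.4775]
(I − A)⁻¹ = adj(I−A) / det(I−A) ≈
  [   1.6359     0.9197     0.5352]
  [   0.6860     1.9525     0.3166]
  [   0.7388     0.7840     1.4399]
x = (I − A)⁻¹ d = adj(I−A)·d / det(I−A), with det(I−A) = 0.331625:
  x_F = (0.5425·260 + 0.3050·380 + 0.1775·360) / 0.331625 = 320.85 / 0.331625 ≈ 967.51
  x_S = (0.2275·260 + 0.6475·380 + 0.1050·360) / 0.331625 = 343.00 / 0.331625 ≈ 1034.30
  x_G = (0.2450·260 + 0.2600·380 + 0.4775·360) / 0.331625 = 334.40 / 0.331625 ≈ 1008.37

x_F = 967.51, x_S = 1034.30, x_G = 1008.37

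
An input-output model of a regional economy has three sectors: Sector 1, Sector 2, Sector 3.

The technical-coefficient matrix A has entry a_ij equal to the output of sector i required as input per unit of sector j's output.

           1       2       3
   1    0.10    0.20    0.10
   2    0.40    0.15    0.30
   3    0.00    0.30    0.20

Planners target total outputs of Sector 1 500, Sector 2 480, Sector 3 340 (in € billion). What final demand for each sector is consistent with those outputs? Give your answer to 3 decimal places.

d_1 = 320.000, d_2 = 106.000, d_3 = 128.000

I − A =
  [   0.90    -0.20    -0.10]
  [  -0.40     0.85    -0.30]
  [   0.00    -0.30     0.80]
d = (I − A) x:
  d_1 = (+0.90)·500 + (-0.20)·480 + (-0.10)·340 = 320.000
  d_2 = (-0.40)·500 + (+0.85)·480 + (-0.30)·340 = 106.000
  d_3 = (+0.00)·500 + (-0.30)·480 + (+0.80)·340 = 128.000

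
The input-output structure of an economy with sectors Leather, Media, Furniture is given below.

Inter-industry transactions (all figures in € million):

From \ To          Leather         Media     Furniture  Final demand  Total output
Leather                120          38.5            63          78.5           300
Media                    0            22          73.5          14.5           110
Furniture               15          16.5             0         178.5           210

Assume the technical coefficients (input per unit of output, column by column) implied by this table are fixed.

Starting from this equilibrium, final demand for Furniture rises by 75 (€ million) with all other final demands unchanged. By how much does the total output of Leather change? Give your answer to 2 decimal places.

Technical coefficients a_ij = z_ij / X_j:
  a_11 = 120/300 = 0.40, a_21 = 0/300 = 0.00, a_31 = 15/300 = 0.05
  a_12 = 38.5/110 = 0.35, a_22 = 22/110 = 0.20, a_32 = 16.5/110 = 0.15
  a_13 = 63/210 = 0.30, a_23 = 73.5/210 = 0.35, a_33 = 0/210 = 0.00
I − A =
  [   0.60    -0.35    -0.30]
  [   0.00     0.80    -0.35]
  [  -0.05    -0.15     1.00]
Cofactors of I−A, C_ij = (−1)^(i+j)·(minor ij) (rows/columns in the sector order above):
  C_11 = (0.80)(1.00) − (-0.35)(-0.15) = 0.7475
  C_12 = −[(0.00)(1.00) − (-0.35)(-0.05)] = 0.0175
  C_13 = (0.00)(-0.15) − (0.80)(-0.05) = 0.0400
  C_21 = −[(-0.35)(1.00) − (-0.30)(-0.15)] = 0.3950
  C_22 = (0.60)(1.00) − (-0.30)(-0.05) = 0.5850
  C_23 = −[(0.60)(-0.15) − (-0.35)(-0.05)] = 0.1075
  C_31 = (-0.35)(-0.35) − (-0.30)(0.80) = 0.3625
  C_32 = −[(0.60)(-0.35) − (-0.30)(0.00)] = 0.2100
  C_33 = (0.60)(0.80) − (-0.35)(0.00) = 0.4800
det(I−A) = Σ_j (I−A)_1j·C_1j = (0.60)(0.7475) + (-0.35)(0.0175) + (-0.30)(0.0400) = 0.430375
adj(I−A) = Cᵀ =
  [ 0.7475   0.3950   0.3625]
  [ 0.0175   0.5850   0.2100]
  [ 0.0400   0.1075   0.4800]
(I − A)⁻¹ = adj(I−A) / det(I−A) ≈
  [   1.7369     0.9178     0.8423]
  [   0.0407     1.3593     0.4879]
  [   0.0929     0.2498     1.1153]
Δx = (I − A)⁻¹ Δd with Δd having +75 in the Furniture component and 0 elsewhere.
So Δx_1 = L_13 · (+75), where L_13 = adj(I−A)_13 / det(I−A) = 0.3625 / 0.430375.
Δx_1 = 0.3625 × (+75) / 0.430375 = 27.1875 / 0.430375 ≈ 63.17.

Δx_1 = 63.17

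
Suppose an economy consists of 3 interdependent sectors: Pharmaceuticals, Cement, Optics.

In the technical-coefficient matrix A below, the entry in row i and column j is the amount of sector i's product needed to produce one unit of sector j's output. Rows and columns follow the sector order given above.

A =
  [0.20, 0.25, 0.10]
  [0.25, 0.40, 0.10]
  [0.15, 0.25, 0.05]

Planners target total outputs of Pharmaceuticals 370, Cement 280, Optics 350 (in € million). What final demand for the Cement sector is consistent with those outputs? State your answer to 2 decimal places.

d_2 = 40.50

I − A =
  [   0.80    -0.25    -0.10]
  [  -0.25     0.60    -0.10]
  [  -0.15    -0.25     0.95]
d = (I − A) x:
  d_1 = (+0.80)·370 + (-0.25)·280 + (-0.10)·350 = 191.00
  d_2 = (-0.25)·370 + (+0.60)·280 + (-0.10)·350 = 40.50
  d_3 = (-0.15)·370 + (-0.25)·280 + (+0.95)·350 = 207.00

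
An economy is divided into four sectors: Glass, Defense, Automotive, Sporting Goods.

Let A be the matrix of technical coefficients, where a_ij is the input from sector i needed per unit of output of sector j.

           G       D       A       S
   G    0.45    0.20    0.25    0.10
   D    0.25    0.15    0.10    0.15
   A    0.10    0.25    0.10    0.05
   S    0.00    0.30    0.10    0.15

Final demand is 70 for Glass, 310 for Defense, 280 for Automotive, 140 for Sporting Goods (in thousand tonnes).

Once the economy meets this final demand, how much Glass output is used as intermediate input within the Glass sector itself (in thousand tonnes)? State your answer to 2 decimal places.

z_GG = 353.85

I − A =
  [   0.55    -0.20    -0.25    -0.10]
  [  -0.25     0.85    -0.10    -0.15]
  [  -0.10    -0.25     0.90    -0.05]
  [   0.00    -0.30    -0.10     0.85]
Compute the cofactors C_ij = (−1)^(i+j)·(3×3 minor ij) of I−A; the adjugate is their transpose:
adj(I−A) = Cᵀ =
  [ 0.579000   0.238375   0.200875   0.122000]
  [ 0.200000   0.395750   0.110625   0.099875]
  [ 0.124625   0.145125   0.322625   0.059250]
  [ 0.085250   0.156750   0.077000   0.323125]
det(I−A) = Σ_j (I−A)_1j·C_1j = (0.55)(0.579000) + (-0.20)(0.200000) + (-0.25)(0.124625) + (-0.10)(0.085250) = 0.23876875
(I − A)⁻¹ = adj(I−A) / det(I−A) ≈
  [   2.4249     0.9984     0.8413     0.5110]
  [   0.8376     1.6575     0.4633     0.4183]
  [   0.5219     0.6078     1.3512     0.2481]
  [   0.3570     0.6565     0.3225     1.3533]
First solve x = (I − A)⁻¹ d = adj(I−A)·d / det(I−A); in particular x_G = (0.579000·70 + 0.238375·310 + 0.200875·280 + 0.122000·140) / 0.23876875 = 187.75125 / 0.23876875 ≈ 786.3309.
Intermediate flow from G to G: z_GG = a_GG · x_G = 0.45 × 187.75125 / 0.23876875 = 84.4880625 / 0.23876875 ≈ 353.85.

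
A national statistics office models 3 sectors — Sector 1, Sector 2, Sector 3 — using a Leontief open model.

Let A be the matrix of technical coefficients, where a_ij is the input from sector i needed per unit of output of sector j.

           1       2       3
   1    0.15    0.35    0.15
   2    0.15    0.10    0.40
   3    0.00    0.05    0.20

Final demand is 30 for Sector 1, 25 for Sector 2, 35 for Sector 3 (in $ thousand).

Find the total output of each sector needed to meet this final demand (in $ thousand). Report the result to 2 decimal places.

I − A =
  [   0.85    -0.35    -0.15]
  [  -0.15     0.90    -0.40]
  [   0.00    -0.05     0.80]
Cofactors of I−A, C_ij = (−1)^(i+j)·(minor ij) (rows/columns in the sector order above):
  C_11 = (0.90)(0.80) − (-0.40)(-0.05) = 0.7000
  C_12 = −[(-0.15)(0.80) − (-0.40)(0.00)] = 0.1200
  C_13 = (-0.15)(-0.05) − (0.90)(0.00) = 0.0075
  C_21 = −[(-0.35)(0.80) − (-0.15)(-0.05)] = 0.2875
  C_22 = (0.85)(0.80) − (-0.15)(0.00) = 0.6800
  C_23 = −[(0.85)(-0.05) − (-0.35)(0.00)] = 0.0425
  C_31 = (-0.35)(-0.40) − (-0.15)(0.90) = 0.2750
  C_32 = −[(0.85)(-0.40) − (-0.15)(-0.15)] = 0.3625
  C_33 = (0.85)(0.90) − (-0.35)(-0.15) = 0.7125
det(I−A) = Σ_j (I−A)_1j·C_1j = (0.85)(0.7000) + (-0.35)(0.1200) + (-0.15)(0.0075) = 0.551875
adj(I−A) = Cᵀ =
  [ 0.7000   0.2875   0.2750]
  [ 0.1200   0.6800   0.3625]
  [ 0.0075   0.0425   0.7125]
(I − A)⁻¹ = adj(I−A) / det(I−A) ≈
  [   1.2684     0.5210     0.4983]
  [   0.2174     1.2322     0.6569]
  [   0.0136     0.0770     1.2911]
x = (I − A)⁻¹ d = adj(I−A)·d / det(I−A), with det(I−A) = 0.551875:
  x_1 = (0.7000·30 + 0.2875·25 + 0.2750·35) / 0.551875 = 37.8125 / 0.551875 ≈ 68.52
  x_2 = (0.1200·30 + 0.6800·25 + 0.3625·35) / 0.551875 = 33.2875 / 0.551875 ≈ 60.32
  x_3 = (0.0075·30 + 0.0425·25 + 0.7125·35) / 0.551875 = 26.225 / 0.551875 ≈ 47.52

x_1 = 68.52, x_2 = 60.32, x_3 = 47.52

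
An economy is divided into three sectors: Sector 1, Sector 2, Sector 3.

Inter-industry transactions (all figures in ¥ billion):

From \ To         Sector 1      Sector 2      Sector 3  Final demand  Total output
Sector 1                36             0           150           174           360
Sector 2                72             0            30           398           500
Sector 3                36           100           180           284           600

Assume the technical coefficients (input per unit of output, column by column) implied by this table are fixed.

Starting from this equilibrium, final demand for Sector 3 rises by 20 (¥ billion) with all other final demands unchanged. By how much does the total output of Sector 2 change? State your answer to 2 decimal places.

Technical coefficients a_ij = z_ij / X_j:
  a_11 = 36/360 = 0.10, a_21 = 72/360 = 0.20, a_31 = 36/360 = 0.10
  a_12 = 0/500 = 0.00, a_22 = 0/500 = 0.00, a_32 = 100/500 = 0.20
  a_13 = 150/600 = 0.25, a_23 = 30/600 = 0.05, a_33 = 180/600 = 0.30
I − A =
  [   0.90     0.00    -0.25]
  [  -0.20     1.00    -0.05]
  [  -0.10    -0.20     0.70]
Cofactors of I−A, C_ij = (−1)^(i+j)·(minor ij) (rows/columns in the sector order above):
  C_11 = (1.00)(0.70) − (-0.05)(-0.20) = 0.6900
  C_12 = −[(-0.20)(0.70) − (-0.05)(-0.10)] = 0.1450
  C_13 = (-0.20)(-0.20) − (1.00)(-0.10) = 0.1400
  C_21 = −[(0.00)(0.70) − (-0.25)(-0.20)] = 0.0500
  C_22 = (0.90)(0.70) − (-0.25)(-0.10) = 0.6050
  C_23 = −[(0.90)(-0.20) − (0.00)(-0.10)] = 0.1800
  C_31 = (0.00)(-0.05) − (-0.25)(1.00) = 0.2500
  C_32 = −[(0.90)(-0.05) − (-0.25)(-0.20)] = 0.0950
  C_33 = (0.90)(1.00) − (0.00)(-0.20) = 0.9000
det(I−A) = Σ_j (I−A)_1j·C_1j = (0.90)(0.6900) + (0.00)(0.1450) + (-0.25)(0.1400) = 0.5860
adj(I−A) = Cᵀ =
  [ 0.6900   0.0500   0.2500]
  [ 0.1450   0.6050   0.0950]
  [ 0.1400   0.1800   0.9000]
(I − A)⁻¹ = adj(I−A) / det(I−A) ≈
  [   1.1775     0.0853     0.4266]
  [   0.2474     1.0324     0.1621]
  [   0.2389     0.3072     1.5358]
Δx = (I − A)⁻¹ Δd with Δd having +20 in the Sector 3 component and 0 elsewhere.
So Δx_2 = L_23 · (+20), where L_23 = adj(I−A)_23 / det(I−A) = 0.0950 / 0.5860.
Δx_2 = 0.0950 × (+20) / 0.5860 = 1.90 / 0.5860 ≈ 3.24.

Δx_2 = 3.24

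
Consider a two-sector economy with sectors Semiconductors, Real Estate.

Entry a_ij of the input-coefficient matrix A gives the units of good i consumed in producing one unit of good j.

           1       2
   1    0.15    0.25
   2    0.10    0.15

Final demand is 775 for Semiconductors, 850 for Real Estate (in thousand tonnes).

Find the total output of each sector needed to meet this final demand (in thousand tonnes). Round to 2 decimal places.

x_1 = 1249.10, x_2 = 1146.95

I − A =
  [   0.85    -0.25]
  [  -0.10     0.85]
det(I−A) = (0.85)(0.85) − (-0.25)(-0.10) = 0.6975
adj(I−A) = [[0.85, 0.25], [0.10, 0.85]]
(I − A)⁻¹ = adj(I−A) / det(I−A) ≈
  [   1.2186     0.3584]
  [   0.1434     1.2186]
x = (I − A)⁻¹ d = adj(I−A)·d / det(I−A), with det(I−A) = 0.6975:
  x_1 = (0.85·775 + 0.25·850) / 0.6975 = 871.25 / 0.6975 ≈ 1249.10
  x_2 = (0.10·775 + 0.85·850) / 0.6975 = 800.00 / 0.6975 ≈ 1146.95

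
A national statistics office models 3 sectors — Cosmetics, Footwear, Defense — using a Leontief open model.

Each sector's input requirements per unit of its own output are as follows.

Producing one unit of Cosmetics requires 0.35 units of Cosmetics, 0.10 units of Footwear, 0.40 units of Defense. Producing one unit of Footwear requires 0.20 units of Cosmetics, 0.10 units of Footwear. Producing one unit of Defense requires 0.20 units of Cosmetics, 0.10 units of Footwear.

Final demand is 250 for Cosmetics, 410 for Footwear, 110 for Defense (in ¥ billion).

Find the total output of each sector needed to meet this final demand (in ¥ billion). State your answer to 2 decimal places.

x_C = 678.35, x_F = 573.30, x_D = 381.34

I − A =
  [   0.65    -0.20    -0.20]
  [  -0.10     0.90    -0.10]
  [  -0.40     0.00     1.00]
Cofactors of I−A, C_ij = (−1)^(i+j)·(minor ij) (rows/columns in the sector order above):
  C_11 = (0.90)(1.00) − (-0.10)(0.00) = 0.9000
  C_12 = −[(-0.10)(1.00) − (-0.10)(-0.40)] = 0.1400
  C_13 = (-0.10)(0.00) − (0.90)(-0.40) = 0.3600
  C_21 = −[(-0.20)(1.00) − (-0.20)(0.00)] = 0.2000
  C_22 = (0.65)(1.00) − (-0.20)(-0.40) = 0.5700
  C_23 = −[(0.65)(0.00) − (-0.20)(-0.40)] = 0.0800
  C_31 = (-0.20)(-0.10) − (-0.20)(0.90) = 0.2000
  C_32 = −[(0.65)(-0.10) − (-0.20)(-0.10)] = 0.0850
  C_33 = (0.65)(0.90) − (-0.20)(-0.10) = 0.5650
det(I−A) = Σ_j (I−A)_1j·C_1j = (0.65)(0.9000) + (-0.20)(0.1400) + (-0.20)(0.3600) = 0.4850
adj(I−A) = Cᵀ =
  [ 0.9000   0.2000   0.2000]
  [ 0.1400   0.5700   0.0850]
  [ 0.3600   0.0800   0.5650]
(I − A)⁻¹ = adj(I−A) / det(I−A) ≈
  [   1.8557     0.4124     0.4124]
  [   0.2887     1.1753     0.1753]
  [   0.7423     0.1649     1.1649]
x = (I − A)⁻¹ d = adj(I−A)·d / det(I−A), with det(I−A) = 0.4850:
  x_C = (0.9000·250 + 0.2000·410 + 0.2000·110) / 0.4850 = 329.00 / 0.4850 ≈ 678.35
  x_F = (0.1400·250 + 0.5700·410 + 0.0850·110) / 0.4850 = 278.05 / 0.4850 ≈ 573.30
  x_D = (0.3600·250 + 0.0800·410 + 0.5650·110) / 0.4850 = 184.95 / 0.4850 ≈ 381.34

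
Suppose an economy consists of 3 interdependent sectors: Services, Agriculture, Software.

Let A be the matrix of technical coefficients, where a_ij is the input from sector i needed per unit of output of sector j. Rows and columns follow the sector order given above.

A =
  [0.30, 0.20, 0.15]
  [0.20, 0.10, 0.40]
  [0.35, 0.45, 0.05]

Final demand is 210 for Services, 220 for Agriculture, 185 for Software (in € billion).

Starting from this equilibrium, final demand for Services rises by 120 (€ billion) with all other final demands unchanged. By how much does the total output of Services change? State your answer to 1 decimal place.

Δx_1 = 234.3

I − A =
  [   0.70    -0.20    -0.15]
  [  -0.20     0.90    -0.40]
  [  -0.35    -0.45     0.95]
Cofactors of I−A, C_ij = (−1)^(i+j)·(minor ij) (rows/columns in the sector order above):
  C_11 = (0.90)(0.95) − (-0.40)(-0.45) = 0.6750
  C_12 = −[(-0.20)(0.95) − (-0.40)(-0.35)] = 0.3300
  C_13 = (-0.20)(-0.45) − (0.90)(-0.35) = 0.4050
  C_21 = −[(-0.20)(0.95) − (-0.15)(-0.45)] = 0.2575
  C_22 = (0.70)(0.95) − (-0.15)(-0.35) = 0.6125
  C_23 = −[(0.70)(-0.45) − (-0.20)(-0.35)] = 0.3850
  C_31 = (-0.20)(-0.40) − (-0.15)(0.90) = 0.2150
  C_32 = −[(0.70)(-0.40) − (-0.15)(-0.20)] = 0.3100
  C_33 = (0.70)(0.90) − (-0.20)(-0.20) = 0.5900
det(I−A) = Σ_j (I−A)_1j·C_1j = (0.70)(0.6750) + (-0.20)(0.3300) + (-0.15)(0.4050) = 0.34575
adj(I−A) = Cᵀ =
  [ 0.6750   0.2575   0.2150]
  [ 0.3300   0.6125   0.3100]
  [ 0.4050   0.3850   0.5900]
(I − A)⁻¹ = adj(I−A) / det(I−A) ≈
  [   1.9523     0.7448     0.6218]
  [   0.9544     1.7715     0.8966]
  [   1.1714     1.1135     1.7064]
Δx = (I − A)⁻¹ Δd with Δd having +120 in the Services component and 0 elsewhere.
So Δx_1 = L_11 · (+120), where L_11 = adj(I−A)_11 / det(I−A) = 0.6750 / 0.34575.
Δx_1 = 0.6750 × (+120) / 0.34575 = 81.00 / 0.34575 ≈ 234.3.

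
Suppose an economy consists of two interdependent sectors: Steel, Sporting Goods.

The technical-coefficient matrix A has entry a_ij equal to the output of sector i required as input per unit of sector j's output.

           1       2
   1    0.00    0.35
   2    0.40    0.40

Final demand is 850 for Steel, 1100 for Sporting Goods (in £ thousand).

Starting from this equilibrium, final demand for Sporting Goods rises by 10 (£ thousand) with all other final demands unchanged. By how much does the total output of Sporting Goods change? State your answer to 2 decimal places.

Δx_2 = 21.74

I − A =
  [   1.00    -0.35]
  [  -0.40     0.60]
det(I−A) = (1.00)(0.60) − (-0.35)(-0.40) = 0.4600
adj(I−A) = [[0.60, 0.35], [0.40, 1.00]]
(I − A)⁻¹ = adj(I−A) / det(I−A) ≈
  [   1.3043     0.7609]
  [   0.8696     2.1739]
Δx = (I − A)⁻¹ Δd with Δd having +10 in the Sporting Goods component and 0 elsewhere.
So Δx_2 = L_22 · (+10), where L_22 = adj(I−A)_22 / det(I−A) = 1.00 / 0.4600.
Δx_2 = 1.00 × (+10) / 0.4600 = 10.00 / 0.4600 ≈ 21.74.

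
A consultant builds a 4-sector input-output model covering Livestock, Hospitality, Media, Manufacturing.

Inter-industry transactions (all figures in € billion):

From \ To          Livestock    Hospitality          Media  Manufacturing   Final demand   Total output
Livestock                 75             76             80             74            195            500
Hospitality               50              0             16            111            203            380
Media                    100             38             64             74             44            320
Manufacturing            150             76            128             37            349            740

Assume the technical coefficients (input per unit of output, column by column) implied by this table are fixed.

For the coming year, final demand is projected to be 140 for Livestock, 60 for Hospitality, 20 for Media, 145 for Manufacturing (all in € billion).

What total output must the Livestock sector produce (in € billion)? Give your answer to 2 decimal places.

Technical coefficients a_ij = z_ij / X_j:
  a_11 = 75/500 = 0.15, a_21 = 50/500 = 0.10, a_31 = 100/500 = 0.20, a_41 = 150/500 = 0.30
  a_12 = 76/380 = 0.20, a_22 = 0/380 = 0.00, a_32 = 38/380 = 0.10, a_42 = 76/380 = 0.20
  a_13 = 80/320 = 0.25, a_23 = 16/320 = 0.05, a_33 = 64/320 = 0.20, a_43 = 128/320 = 0.40
  a_14 = 74/740 = 0.10, a_24 = 111/740 = 0.15, a_34 = 74/740 = 0.10, a_44 = 37/740 = 0.05
I − A =
  [   0.85    -0.20    -0.25    -0.10]
  [  -0.10     1.00    -0.05    -0.15]
  [  -0.20    -0.10     0.80    -0.10]
  [  -0.30    -0.20    -0.40     0.95]
Compute the cofactors C_ij = (−1)^(i+j)·(3×3 minor ij) of I−A; the adjugate is their transpose:
adj(I−A) = Cᵀ =
  [ 0.684250   0.192750   0.292500   0.133250]
  [ 0.131000   0.525000   0.128875   0.110250]
  [ 0.230000   0.142750   0.722000   0.122750]
  [ 0.340500   0.231500   0.423500   0.605250]
det(I−A) = Σ_j (I−A)_1j·C_1j = (0.85)(0.684250) + (-0.20)(0.131000) + (-0.25)(0.230000) + (-0.10)(0.340500) = 0.4638625
(I − A)⁻¹ = adj(I−A) / det(I−A) ≈
  [   1.4751     0.4155     0.6306     0.2873]
  [   0.2824     1.1318     0.2778     0.2377]
  [   0.4958     0.3077     1.5565     0.2646]
  [   0.7341     0.4991     0.9130     1.3048]
x = (I − A)⁻¹ d = adj(I−A)·d / det(I−A), with det(I−A) = 0.4638625:
  x_1 = (0.684250·140 + 0.192750·60 + 0.292500·20 + 0.133250·145) / 0.4638625 = 132.53125 / 0.4638625 ≈ 285.71
  x_2 = (0.131000·140 + 0.525000·60 + 0.128875·20 + 0.110250·145) / 0.4638625 = 68.40375 / 0.4638625 ≈ 147.47
  x_3 = (0.230000·140 + 0.142750·60 + 0.722000·20 + 0.122750·145) / 0.4638625 = 73.00375 / 0.4638625 ≈ 157.38
  x_4 = (0.340500·140 + 0.231500·60 + 0.423500·20 + 0.605250·145) / 0.4638625 = 157.79125 / 0.4638625 ≈ 340.17

x_1 = 285.71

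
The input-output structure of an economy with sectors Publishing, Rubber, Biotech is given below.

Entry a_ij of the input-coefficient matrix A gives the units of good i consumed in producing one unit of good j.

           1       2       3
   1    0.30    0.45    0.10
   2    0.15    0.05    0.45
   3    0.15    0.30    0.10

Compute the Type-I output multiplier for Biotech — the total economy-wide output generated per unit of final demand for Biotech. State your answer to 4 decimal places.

m_3 = 3.1082

I − A =
  [   0.70    -0.45    -0.10]
  [  -0.15     0.95    -0.45]
  [  -0.15    -0.30     0.90]
Cofactors of I−A, C_ij = (−1)^(i+j)·(minor ij) (rows/columns in the sector order above):
  C_11 = (0.95)(0.90) − (-0.45)(-0.30) = 0.7200
  C_12 = −[(-0.15)(0.90) − (-0.45)(-0.15)] = 0.2025
  C_13 = (-0.15)(-0.30) − (0.95)(-0.15) = 0.1875
  C_21 = −[(-0.45)(0.90) − (-0.10)(-0.30)] = 0.4350
  C_22 = (0.70)(0.90) − (-0.10)(-0.15) = 0.6150
  C_23 = −[(0.70)(-0.30) − (-0.45)(-0.15)] = 0.2775
  C_31 = (-0.45)(-0.45) − (-0.10)(0.95) = 0.2975
  C_32 = −[(0.70)(-0.45) − (-0.10)(-0.15)] = 0.3300
  C_33 = (0.70)(0.95) − (-0.45)(-0.15) = 0.5975
det(I−A) = Σ_j (I−A)_1j·C_1j = (0.70)(0.7200) + (-0.45)(0.2025) + (-0.10)(0.1875) = 0.394125
adj(I−A) = Cᵀ =
  [ 0.7200   0.4350   0.2975]
  [ 0.2025   0.6150   0.3300]
  [ 0.1875   0.2775   0.5975]
(I − A)⁻¹ = adj(I−A) / det(I−A) ≈
  [   1.82683     1.10371     0.75484]
  [   0.51380     1.56042     0.83730]
  [   0.47574     0.70409     1.51602]
The output multiplier for sector j is the column-j sum of the Leontief inverse (I − A)⁻¹ = adj(I−A) / det(I−A).
Column 3 of adj(I−A): (0.2975, 0.3300, 0.5975); det(I−A) = 0.394125.
m_3 = (0.2975 + 0.3300 + 0.5975) / 0.394125 = 1.225 / 0.394125 ≈ 3.1082.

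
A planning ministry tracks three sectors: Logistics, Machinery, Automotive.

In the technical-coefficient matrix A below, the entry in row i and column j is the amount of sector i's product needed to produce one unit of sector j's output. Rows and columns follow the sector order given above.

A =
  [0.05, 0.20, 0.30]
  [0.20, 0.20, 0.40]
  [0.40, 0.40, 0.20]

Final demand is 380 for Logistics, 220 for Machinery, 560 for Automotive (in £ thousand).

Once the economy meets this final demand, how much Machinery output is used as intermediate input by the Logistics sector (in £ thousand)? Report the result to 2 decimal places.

I − A =
  [   0.95    -0.20    -0.30]
  [  -0.20     0.80    -0.40]
  [  -0.40    -0.40     0.80]
Cofactors of I−A, C_ij = (−1)^(i+j)·(minor ij) (rows/columns in the sector order above):
  C_11 = (0.80)(0.80) − (-0.40)(-0.40) = 0.4800
  C_12 = −[(-0.20)(0.80) − (-0.40)(-0.40)] = 0.3200
  C_13 = (-0.20)(-0.40) − (0.80)(-0.40) = 0.4000
  C_21 = −[(-0.20)(0.80) − (-0.30)(-0.40)] = 0.2800
  C_22 = (0.95)(0.80) − (-0.30)(-0.40) = 0.6400
  C_23 = −[(0.95)(-0.40) − (-0.20)(-0.40)] = 0.4600
  C_31 = (-0.20)(-0.40) − (-0.30)(0.80) = 0.3200
  C_32 = −[(0.95)(-0.40) − (-0.30)(-0.20)] = 0.4400
  C_33 = (0.95)(0.80) − (-0.20)(-0.20) = 0.7200
det(I−A) = Σ_j (I−A)_1j·C_1j = (0.95)(0.4800) + (-0.20)(0.3200) + (-0.30)(0.4000) = 0.2720
adj(I−A) = Cᵀ =
  [ 0.4800   0.2800   0.3200]
  [ 0.3200   0.6400   0.4400]
  [ 0.4000   0.4600   0.7200]
(I − A)⁻¹ = adj(I−A) / det(I−A) ≈
  [   1.7647     1.0294     1.1765]
  [   1.1765     2.3529     1.6176]
  [   1.4706     1.6912     2.6471]
First solve x = (I − A)⁻¹ d = adj(I−A)·d / det(I−A); in particular x_L = (0.4800·380 + 0.2800·220 + 0.3200·560) / 0.2720 = 423.20 / 0.2720 ≈ 1555.8824.
Intermediate flow from M to L: z_ML = a_ML · x_L = 0.20 × 423.20 / 0.2720 = 84.64 / 0.2720 ≈ 311.18.

z_ML = 311.18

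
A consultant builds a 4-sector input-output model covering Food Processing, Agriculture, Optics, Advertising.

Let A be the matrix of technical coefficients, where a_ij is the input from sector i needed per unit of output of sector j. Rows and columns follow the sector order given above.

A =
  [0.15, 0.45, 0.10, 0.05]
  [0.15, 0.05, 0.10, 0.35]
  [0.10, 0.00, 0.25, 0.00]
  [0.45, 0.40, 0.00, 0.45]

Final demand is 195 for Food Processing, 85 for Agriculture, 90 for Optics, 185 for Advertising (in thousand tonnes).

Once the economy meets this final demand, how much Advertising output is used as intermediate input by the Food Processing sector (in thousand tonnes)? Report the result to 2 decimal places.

z_41 = 349.69

I − A =
  [   0.85    -0.45    -0.10    -0.05]
  [  -0.15     0.95    -0.10    -0.35]
  [  -0.10     0.00     0.75     0.00]
  [  -0.45    -0.40     0.00     0.55]
Compute the cofactors C_ij = (−1)^(i+j)·(3×3 minor ij) of I−A; the adjugate is their transpose:
adj(I−A) = Cᵀ =
  [ 0.286875   0.200625   0.065000   0.153750]
  [ 0.185500   0.328250   0.068500   0.225750]
  [ 0.038250   0.026750   0.192750   0.020500]
  [ 0.369625   0.402875   0.103000   0.541000]
det(I−A) = Σ_j (I−A)_1j·C_1j = (0.85)(0.286875) + (-0.45)(0.185500) + (-0.10)(0.038250) + (-0.05)(0.369625) = 0.1380625
(I − A)⁻¹ = adj(I−A) / det(I−A) ≈
  [   2.0779     1.4531     0.4708     1.1136]
  [   1.3436     2.3775     0.4962     1.6351]
  [   0.2770     0.1938     1.3961     0.1485]
  [   2.6772     2.9181     0.7460     3.9185]
First solve x = (I − A)⁻¹ d = adj(I−A)·d / det(I−A); in particular x_1 = (0.286875·195 + 0.200625·85 + 0.065000·90 + 0.153750·185) / 0.1380625 = 107.2875 / 0.1380625 ≈ 777.0937.
Intermediate flow from 4 to 1: z_41 = a_41 · x_1 = 0.45 × 107.2875 / 0.1380625 = 48.279375 / 0.1380625 ≈ 349.69.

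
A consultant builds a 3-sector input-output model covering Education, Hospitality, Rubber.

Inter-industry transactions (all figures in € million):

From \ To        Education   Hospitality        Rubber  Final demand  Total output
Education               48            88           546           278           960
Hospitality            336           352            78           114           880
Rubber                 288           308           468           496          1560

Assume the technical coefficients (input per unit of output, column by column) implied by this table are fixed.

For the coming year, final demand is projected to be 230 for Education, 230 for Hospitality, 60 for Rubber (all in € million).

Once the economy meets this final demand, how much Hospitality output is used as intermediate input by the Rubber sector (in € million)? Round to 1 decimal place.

Technical coefficients a_ij = z_ij / X_j:
  a_EE = 48/960 = 0.05, a_HE = 336/960 = 0.35, a_RE = 288/960 = 0.30
  a_EH = 88/880 = 0.10, a_HH = 352/880 = 0.40, a_RH = 308/880 = 0.35
  a_ER = 546/1560 = 0.35, a_HR = 78/1560 = 0.05, a_RR = 468/1560 = 0.30
I − A =
  [   0.95    -0.10    -0.35]
  [  -0.35     0.60    -0.05]
  [  -0.30    -0.35     0.70]
Cofactors of I−A, C_ij = (−1)^(i+j)·(minor ij) (rows/columns in the sector order above):
  C_11 = (0.60)(0.70) − (-0.05)(-0.35) = 0.4025
  C_12 = −[(-0.35)(0.70) − (-0.05)(-0.30)] = 0.2600
  C_13 = (-0.35)(-0.35) − (0.60)(-0.30) = 0.3025
  C_21 = −[(-0.10)(0.70) − (-0.35)(-0.35)] = 0.1925
  C_22 = (0.95)(0.70) − (-0.35)(-0.30) = 0.5600
  C_23 = −[(0.95)(-0.35) − (-0.10)(-0.30)] = 0.3625
  C_31 = (-0.10)(-0.05) − (-0.35)(0.60) = 0.2150
  C_32 = −[(0.95)(-0.05) − (-0.35)(-0.35)] = 0.1700
  C_33 = (0.95)(0.60) − (-0.10)(-0.35) = 0.5350
det(I−A) = Σ_j (I−A)_1j·C_1j = (0.95)(0.4025) + (-0.10)(0.2600) + (-0.35)(0.3025) = 0.2505
adj(I−A) = Cᵀ =
  [ 0.4025   0.1925   0.2150]
  [ 0.2600   0.5600   0.1700]
  [ 0.3025   0.3625   0.5350]
(I − A)⁻¹ = adj(I−A) / det(I−A) ≈
  [   1.6068     0.7685     0.8583]
  [   1.0379     2.2355     0.6786]
  [   1.2076     1.4471     2.1357]
First solve x = (I − A)⁻¹ d = adj(I−A)·d / det(I−A); in particular x_R = (0.3025·230 + 0.3625·230 + 0.5350·60) / 0.2505 = 185.05 / 0.2505 ≈ 738.723.
Intermediate flow from H to R: z_HR = a_HR · x_R = 0.05 × 185.05 / 0.2505 = 9.2525 / 0.2505 ≈ 36.9.

z_HR = 36.9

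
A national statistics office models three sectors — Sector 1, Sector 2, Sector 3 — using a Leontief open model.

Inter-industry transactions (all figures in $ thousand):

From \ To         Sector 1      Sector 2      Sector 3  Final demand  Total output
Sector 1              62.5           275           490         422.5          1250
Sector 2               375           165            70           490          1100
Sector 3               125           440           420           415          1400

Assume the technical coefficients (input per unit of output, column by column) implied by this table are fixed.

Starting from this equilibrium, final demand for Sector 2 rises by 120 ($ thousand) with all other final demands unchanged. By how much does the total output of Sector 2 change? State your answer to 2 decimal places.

Technical coefficients a_ij = z_ij / X_j:
  a_11 = 62.5/1250 = 0.05, a_21 = 375/1250 = 0.30, a_31 = 125/1250 = 0.10
  a_12 = 275/1100 = 0.25, a_22 = 165/1100 = 0.15, a_32 = 440/1100 = 0.40
  a_13 = 490/1400 = 0.35, a_23 = 70/1400 = 0.05, a_33 = 420/1400 = 0.30
I − A =
  [   0.95    -0.25    -0.35]
  [  -0.30     0.85    -0.05]
  [  -0.10    -0.40     0.70]
Cofactors of I−A, C_ij = (−1)^(i+j)·(minor ij) (rows/columns in the sector order above):
  C_11 = (0.85)(0.70) − (-0.05)(-0.40) = 0.5750
  C_12 = −[(-0.30)(0.70) − (-0.05)(-0.10)] = 0.2150
  C_13 = (-0.30)(-0.40) − (0.85)(-0.10) = 0.2050
  C_21 = −[(-0.25)(0.70) − (-0.35)(-0.40)] = 0.3150
  C_22 = (0.95)(0.70) − (-0.35)(-0.10) = 0.6300
  C_23 = −[(0.95)(-0.40) − (-0.25)(-0.10)] = 0.4050
  C_31 = (-0.25)(-0.05) − (-0.35)(0.85) = 0.3100
  C_32 = −[(0.95)(-0.05) − (-0.35)(-0.30)] = 0.1525
  C_33 = (0.95)(0.85) − (-0.25)(-0.30) = 0.7325
det(I−A) = Σ_j (I−A)_1j·C_1j = (0.95)(0.5750) + (-0.25)(0.2150) + (-0.35)(0.2050) = 0.42075
adj(I−A) = Cᵀ =
  [ 0.5750   0.3150   0.3100]
  [ 0.2150   0.6300   0.1525]
  [ 0.2050   0.4050   0.7325]
(I − A)⁻¹ = adj(I−A) / det(I−A) ≈
  [   1.3666     0.7487     0.7368]
  [   0.5110     1.4973     0.3624]
  [   0.4872     0.9626     1.7409]
Δx = (I − A)⁻¹ Δd with Δd having +120 in the Sector 2 component and 0 elsewhere.
So Δx_2 = L_22 · (+120), where L_22 = adj(I−A)_22 / det(I−A) = 0.6300 / 0.42075.
Δx_2 = 0.6300 × (+120) / 0.42075 = 75.60 / 0.42075 ≈ 179.68.

Δx_2 = 179.68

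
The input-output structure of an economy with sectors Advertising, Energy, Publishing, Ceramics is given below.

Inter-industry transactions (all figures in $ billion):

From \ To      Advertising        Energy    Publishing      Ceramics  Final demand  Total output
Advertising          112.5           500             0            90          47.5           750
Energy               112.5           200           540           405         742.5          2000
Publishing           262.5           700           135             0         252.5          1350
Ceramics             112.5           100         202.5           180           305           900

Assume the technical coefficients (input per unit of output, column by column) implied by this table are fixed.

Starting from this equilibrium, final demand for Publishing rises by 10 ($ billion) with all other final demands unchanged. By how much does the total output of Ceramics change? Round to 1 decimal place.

Δx_4 = 4.3

Technical coefficients a_ij = z_ij / X_j:
  a_11 = 112.5/750 = 0.15, a_21 = 112.5/750 = 0.15, a_31 = 262.5/750 = 0.35, a_41 = 112.5/750 = 0.15
  a_12 = 500/2000 = 0.25, a_22 = 200/2000 = 0.10, a_32 = 700/2000 = 0.35, a_42 = 100/2000 = 0.05
  a_13 = 0/1350 = 0.00, a_23 = 540/1350 = 0.40, a_33 = 135/1350 = 0.10, a_43 = 202.5/1350 = 0.15
  a_14 = 90/900 = 0.10, a_24 = 405/900 = 0.45, a_34 = 0/900 = 0.00, a_44 = 180/900 = 0.20
I − A =
  [   0.85    -0.25     0.00    -0.10]
  [  -0.15     0.90    -0.40    -0.45]
  [  -0.35    -0.35     0.90     0.00]
  [  -0.15    -0.05    -0.15     0.80]
Compute the cofactors C_ij = (−1)^(i+j)·(3×3 minor ij) of I−A; the adjugate is their transpose:
adj(I−A) = Cᵀ =
  [ 0.492125   0.189750   0.112375   0.168250]
  [ 0.304375   0.593250   0.325625   0.371750]
  [ 0.309750   0.304500   0.531750   0.210000]
  [ 0.169375   0.129750   0.141125   0.500750]
det(I−A) = Σ_j (I−A)_1j·C_1j = (0.85)(0.492125) + (-0.25)(0.304375) + (0.00)(0.309750) + (-0.10)(0.169375) = 0.325275
(I − A)⁻¹ = adj(I−A) / det(I−A) ≈
  [   1.5130     0.5834     0.3455     0.5173]
  [   0.9357     1.8238     1.0011     1.1429]
  [   0.9523     0.9361     1.6348     0.6456]
  [   0.5207     0.3989     0.4339     1.5395]
Δx = (I − A)⁻¹ Δd with Δd having +10 in the Publishing component and 0 elsewhere.
So Δx_4 = L_43 · (+10), where L_43 = adj(I−A)_43 / det(I−A) = 0.141125 / 0.325275.
Δx_4 = 0.141125 × (+10) / 0.325275 = 1.41125 / 0.325275 ≈ 4.3.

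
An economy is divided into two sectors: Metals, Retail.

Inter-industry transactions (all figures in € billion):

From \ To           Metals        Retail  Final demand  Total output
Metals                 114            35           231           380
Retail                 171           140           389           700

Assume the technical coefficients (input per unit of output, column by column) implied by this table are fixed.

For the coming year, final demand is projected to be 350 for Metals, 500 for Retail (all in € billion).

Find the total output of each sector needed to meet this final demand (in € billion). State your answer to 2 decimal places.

Technical coefficients a_ij = z_ij / X_j:
  a_MM = 114/380 = 0.30, a_RM = 171/380 = 0.45
  a_MR = 35/700 = 0.05, a_RR = 140/700 = 0.20
I − A =
  [   0.70    -0.05]
  [  -0.45     0.80]
det(I−A) = (0.70)(0.80) − (-0.05)(-0.45) = 0.5375
adj(I−A) = [[0.80, 0.05], [0.45, 0.70]]
(I − A)⁻¹ = adj(I−A) / det(I−A) ≈
  [   1.4884     0.0930]
  [   0.8372     1.3023]
x = (I − A)⁻¹ d = adj(I−A)·d / det(I−A), with det(I−A) = 0.5375:
  x_M = (0.80·350 + 0.05·500) / 0.5375 = 305.00 / 0.5375 ≈ 567.44
  x_R = (0.45·350 + 0.70·500) / 0.5375 = 507.50 / 0.5375 ≈ 944.19

x_M = 567.44, x_R = 944.19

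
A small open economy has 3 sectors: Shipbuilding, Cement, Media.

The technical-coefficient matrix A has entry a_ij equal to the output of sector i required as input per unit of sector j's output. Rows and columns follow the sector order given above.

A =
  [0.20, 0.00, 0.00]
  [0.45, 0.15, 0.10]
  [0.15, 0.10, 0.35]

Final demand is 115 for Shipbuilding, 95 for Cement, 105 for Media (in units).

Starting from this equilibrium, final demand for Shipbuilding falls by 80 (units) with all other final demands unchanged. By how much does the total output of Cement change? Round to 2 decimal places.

Δx_2 = -56.68

I − A =
  [   0.80     0.00     0.00]
  [  -0.45     0.85    -0.10]
  [  -0.15    -0.10     0.65]
Cofactors of I−A, C_ij = (−1)^(i+j)·(minor ij) (rows/columns in the sector order above):
  C_11 = (0.85)(0.65) − (-0.10)(-0.10) = 0.5425
  C_12 = −[(-0.45)(0.65) − (-0.10)(-0.15)] = 0.3075
  C_13 = (-0.45)(-0.10) − (0.85)(-0.15) = 0.1725
  C_21 = −[(0.00)(0.65) − (0.00)(-0.10)] = 0.0000
  C_22 = (0.80)(0.65) − (0.00)(-0.15) = 0.5200
  C_23 = −[(0.80)(-0.10) − (0.00)(-0.15)] = 0.0800
  C_31 = (0.00)(-0.10) − (0.00)(0.85) = 0.0000
  C_32 = −[(0.80)(-0.10) − (0.00)(-0.45)] = 0.0800
  C_33 = (0.80)(0.85) − (0.00)(-0.45) = 0.6800
det(I−A) = Σ_j (I−A)_1j·C_1j = (0.80)(0.5425) + (0.00)(0.3075) + (0.00)(0.1725) = 0.4340
adj(I−A) = Cᵀ =
  [ 0.5425   0.0000   0.0000]
  [ 0.3075   0.5200   0.0800]
  [ 0.1725   0.0800   0.6800]
(I − A)⁻¹ = adj(I−A) / det(I−A) ≈
  [   1.2500     0.0000     0.0000]
  [   0.7085     1.1982     0.1843]
  [   0.3975     0.1843     1.5668]
Δx = (I − A)⁻¹ Δd with Δd having -80 in the Shipbuilding component and 0 elsewhere.
So Δx_2 = L_21 · (-80), where L_21 = adj(I−A)_21 / det(I−A) = 0.3075 / 0.4340.
Δx_2 = 0.3075 × (-80) / 0.4340 = -24.60 / 0.4340 ≈ -56.68.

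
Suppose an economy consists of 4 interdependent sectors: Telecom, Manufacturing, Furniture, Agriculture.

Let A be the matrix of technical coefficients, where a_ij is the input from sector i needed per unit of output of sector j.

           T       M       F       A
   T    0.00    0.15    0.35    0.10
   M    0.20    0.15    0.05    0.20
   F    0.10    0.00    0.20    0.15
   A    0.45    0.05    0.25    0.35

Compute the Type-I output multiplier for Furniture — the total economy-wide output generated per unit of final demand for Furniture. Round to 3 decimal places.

I − A =
  [   1.00    -0.15    -0.35    -0.10]
  [  -0.20     0.85    -0.05    -0.20]
  [  -0.10     0.00     0.80    -0.15]
  [  -0.45    -0.05    -0.25     0.65]
Compute the cofactors C_ij = (−1)^(i+j)·(3×3 minor ij) of I−A; the adjugate is their transpose:
adj(I−A) = Cᵀ =
  [ 0.401750   0.079000   0.223750   0.137750]
  [ 0.180125   0.397625   0.162250   0.187500]
  [ 0.113125   0.027875   0.470250   0.134500]
  [ 0.335500   0.096000   0.348250   0.625500]
det(I−A) = Σ_j (I−A)_1j·C_1j = (1.00)(0.401750) + (-0.15)(0.180125) + (-0.35)(0.113125) + (-0.10)(0.335500) = 0.3015875
(I − A)⁻¹ = adj(I−A) / det(I−A) ≈
  [   1.3321     0.2619     0.7419     0.4567]
  [   0.5973     1.3184     0.5380     0.6217]
  [   0.3751     0.0924     1.5592     0.4460]
  [   1.1124     0.3183     1.1547     2.0740]
The output multiplier for sector j is the column-j sum of the Leontief inverse (I − A)⁻¹ = adj(I−A) / det(I−A).
Column F of adj(I−A): (0.223750, 0.162250, 0.470250, 0.348250); det(I−A) = 0.3015875.
m_F = (0.223750 + 0.162250 + 0.470250 + 0.348250) / 0.3015875 = 1.2045 / 0.3015875 ≈ 3.994.

m_F = 3.994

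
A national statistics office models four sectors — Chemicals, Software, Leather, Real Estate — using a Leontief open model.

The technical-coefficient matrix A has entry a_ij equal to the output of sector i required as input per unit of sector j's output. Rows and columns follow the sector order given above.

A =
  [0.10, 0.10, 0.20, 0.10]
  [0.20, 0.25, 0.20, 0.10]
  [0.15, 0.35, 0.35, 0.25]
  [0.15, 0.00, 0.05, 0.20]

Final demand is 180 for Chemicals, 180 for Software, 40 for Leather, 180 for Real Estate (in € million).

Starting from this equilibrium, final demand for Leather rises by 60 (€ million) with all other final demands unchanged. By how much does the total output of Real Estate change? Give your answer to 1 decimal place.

I − A =
  [   0.90    -0.10    -0.20    -0.10]
  [  -0.20     0.75    -0.20    -0.10]
  [  -0.15    -0.35     0.65    -0.25]
  [  -0.15     0.00    -0.05     0.80]
Compute the cofactors C_ij = (−1)^(i+j)·(3×3 minor ij) of I−A; the adjugate is their transpose:
adj(I−A) = Cᵀ =
  [ 0.322875   0.108500   0.140250   0.097750]
  [ 0.143500   0.414750   0.181500   0.126500]
  [ 0.179375   0.262500   0.511250   0.215000]
  [ 0.071750   0.036750   0.058250   0.323250]
det(I−A) = Σ_j (I−A)_1j·C_1j = (0.90)(0.322875) + (-0.10)(0.143500) + (-0.20)(0.179375) + (-0.10)(0.071750) = 0.2331875
(I − A)⁻¹ = adj(I−A) / det(I−A) ≈
  [   1.3846     0.4653     0.6014     0.4192]
  [   0.6154     1.7786     0.7783     0.5425]
  [   0.7692     1.1257     2.1924     0.9220]
  [   0.3077     0.1576     0.2498     1.3862]
Δx = (I − A)⁻¹ Δd with Δd having +60 in the Leather component and 0 elsewhere.
So Δx_R = L_RL · (+60), where L_RL = adj(I−A)_RL / det(I−A) = 0.058250 / 0.2331875.
Δx_R = 0.058250 × (+60) / 0.2331875 = 3.495 / 0.2331875 ≈ 15.0.

Δx_R = 15.0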